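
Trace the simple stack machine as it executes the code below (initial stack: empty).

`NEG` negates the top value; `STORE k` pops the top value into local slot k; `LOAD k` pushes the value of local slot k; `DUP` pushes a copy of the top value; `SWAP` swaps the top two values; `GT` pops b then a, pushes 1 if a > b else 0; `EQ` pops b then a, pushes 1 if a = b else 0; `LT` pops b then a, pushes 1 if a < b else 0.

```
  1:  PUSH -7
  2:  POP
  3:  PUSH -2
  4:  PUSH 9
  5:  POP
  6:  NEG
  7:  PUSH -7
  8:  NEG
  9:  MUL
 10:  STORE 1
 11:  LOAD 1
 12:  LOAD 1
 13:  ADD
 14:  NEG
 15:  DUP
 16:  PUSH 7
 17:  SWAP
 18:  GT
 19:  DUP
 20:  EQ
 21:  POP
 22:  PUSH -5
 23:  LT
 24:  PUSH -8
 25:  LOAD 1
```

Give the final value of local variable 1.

PUSH -7  -7
POP      (empty)
PUSH -2  -2
PUSH 9   -2 9
POP      -2
NEG      2
PUSH -7  2 -7
NEG      2 7
MUL      14
STORE 1  (empty)
LOAD 1   14
LOAD 1   14 14
ADD      28
NEG      -28
DUP      -28 -28
PUSH 7   -28 -28 7
SWAP     -28 7 -28
GT       -28 1
DUP      -28 1 1
EQ       -28 1
POP      -28
PUSH -5  -28 -5
LT       1
PUSH -8  1 -8
LOAD 1   1 -8 14

14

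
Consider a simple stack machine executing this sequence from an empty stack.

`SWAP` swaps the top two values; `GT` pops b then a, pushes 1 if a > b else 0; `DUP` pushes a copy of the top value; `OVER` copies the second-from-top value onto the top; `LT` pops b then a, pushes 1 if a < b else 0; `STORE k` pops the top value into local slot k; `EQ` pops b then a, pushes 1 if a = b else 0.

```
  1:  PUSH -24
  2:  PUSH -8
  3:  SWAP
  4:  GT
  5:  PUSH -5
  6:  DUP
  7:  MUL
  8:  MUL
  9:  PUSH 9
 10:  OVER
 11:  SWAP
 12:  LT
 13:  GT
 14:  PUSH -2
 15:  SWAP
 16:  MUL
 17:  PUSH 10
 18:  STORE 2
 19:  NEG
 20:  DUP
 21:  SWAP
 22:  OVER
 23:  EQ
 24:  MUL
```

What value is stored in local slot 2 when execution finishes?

10

PUSH -24 -> [-24]
PUSH -8  -> [-24, -8]
SWAP     -> [-8, -24]
GT       -> [1]
PUSH -5  -> [1, -5]
DUP      -> [1, -5, -5]
MUL      -> [1, 25]
MUL      -> [25]
PUSH 9   -> [25, 9]
OVER     -> [25, 9, 25]
SWAP     -> [25, 25, 9]
LT       -> [25, 0]
GT       -> [1]
PUSH -2  -> [1, -2]
SWAP     -> [-2, 1]
MUL      -> [-2]
PUSH 10  -> [-2, 10]
STORE 2  -> [-2]
NEG      -> [2]
DUP      -> [2, 2]
SWAP     -> [2, 2]
OVER     -> [2, 2, 2]
EQ       -> [2, 1]
MUL      -> [2]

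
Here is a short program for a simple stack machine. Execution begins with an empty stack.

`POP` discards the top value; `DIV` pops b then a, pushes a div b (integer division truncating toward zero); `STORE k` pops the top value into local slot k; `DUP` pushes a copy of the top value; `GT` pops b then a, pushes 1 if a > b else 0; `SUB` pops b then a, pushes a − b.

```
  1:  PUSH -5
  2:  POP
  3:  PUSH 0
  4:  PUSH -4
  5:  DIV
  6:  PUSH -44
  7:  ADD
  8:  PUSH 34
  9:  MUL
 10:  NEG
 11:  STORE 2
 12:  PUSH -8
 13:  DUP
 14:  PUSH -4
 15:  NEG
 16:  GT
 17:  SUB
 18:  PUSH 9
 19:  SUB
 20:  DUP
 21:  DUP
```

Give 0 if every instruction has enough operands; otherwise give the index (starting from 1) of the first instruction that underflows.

0

PUSH -5  : -5
POP      : (empty)
PUSH 0   : 0
PUSH -4  : 0 -4
DIV      : 0
PUSH -44 : 0 -44
ADD      : -44
PUSH 34  : -44 34
MUL      : -1496
NEG      : 1496
STORE 2  : (empty)
PUSH -8  : -8
DUP      : -8 -8
PUSH -4  : -8 -8 -4
NEG      : -8 -8 4
GT       : -8 0
SUB      : -8
PUSH 9   : -8 9
SUB      : -17
DUP      : -17 -17
DUP      : -17 -17 -17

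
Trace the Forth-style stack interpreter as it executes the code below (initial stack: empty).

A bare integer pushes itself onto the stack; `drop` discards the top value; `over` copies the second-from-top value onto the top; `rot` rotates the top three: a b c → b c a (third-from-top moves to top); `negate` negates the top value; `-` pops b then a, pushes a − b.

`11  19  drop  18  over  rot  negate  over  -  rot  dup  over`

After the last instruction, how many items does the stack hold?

5

11     -> [11]
19     -> [11, 19]
drop   -> [11]
18     -> [11, 18]
over   -> [11, 18, 11]
rot    -> [18, 11, 11]
negate -> [18, 11, -11]
over   -> [18, 11, -11, 11]
-      -> [18, 11, -22]
rot    -> [11, -22, 18]
dup    -> [11, -22, 18, 18]
over   -> [11, -22, 18, 18, 18]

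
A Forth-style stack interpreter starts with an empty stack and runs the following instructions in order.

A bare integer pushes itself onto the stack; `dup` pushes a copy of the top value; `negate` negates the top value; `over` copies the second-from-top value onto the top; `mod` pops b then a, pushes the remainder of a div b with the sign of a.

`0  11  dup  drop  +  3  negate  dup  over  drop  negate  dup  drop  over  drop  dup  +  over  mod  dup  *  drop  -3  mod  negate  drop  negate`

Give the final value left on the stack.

-11

0      : [0]
11     : [0, 11]
dup    : [0, 11, 11]
drop   : [0, 11]
+      : [11]
3      : [11, 3]
negate : [11, -3]
dup    : [11, -3, -3]
over   : [11, -3, -3, -3]
drop   : [11, -3, -3]
negate : [11, -3, 3]
dup    : [11, -3, 3, 3]
drop   : [11, -3, 3]
over   : [11, -3, 3, -3]
drop   : [11, -3, 3]
dup    : [11, -3, 3, 3]
+      : [11, -3, 6]
over   : [11, -3, 6, -3]
mod    : [11, -3, 0]
dup    : [11, -3, 0, 0]
*      : [11, -3, 0]
drop   : [11, -3]
-3     : [11, -3, -3]
mod    : [11, 0]
negate : [11, 0]
drop   : [11]
negate : [-11]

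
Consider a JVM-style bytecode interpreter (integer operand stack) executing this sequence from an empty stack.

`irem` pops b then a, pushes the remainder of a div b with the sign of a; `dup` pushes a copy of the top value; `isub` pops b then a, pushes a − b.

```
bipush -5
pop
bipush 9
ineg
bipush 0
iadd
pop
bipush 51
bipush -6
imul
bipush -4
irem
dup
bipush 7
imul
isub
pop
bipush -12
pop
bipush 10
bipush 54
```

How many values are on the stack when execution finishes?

2

bipush -5  -> -5
pop        -> (empty)
bipush 9   -> 9
ineg       -> -9
bipush 0   -> -9 0
iadd       -> -9
pop        -> (empty)
bipush 51  -> 51
bipush -6  -> 51 -6
imul       -> -306
bipush -4  -> -306 -4
irem       -> -2
dup        -> -2 -2
bipush 7   -> -2 -2 7
imul       -> -2 -14
isub       -> 12
pop        -> (empty)
bipush -12 -> -12
pop        -> (empty)
bipush 10  -> 10
bipush 54  -> 10 54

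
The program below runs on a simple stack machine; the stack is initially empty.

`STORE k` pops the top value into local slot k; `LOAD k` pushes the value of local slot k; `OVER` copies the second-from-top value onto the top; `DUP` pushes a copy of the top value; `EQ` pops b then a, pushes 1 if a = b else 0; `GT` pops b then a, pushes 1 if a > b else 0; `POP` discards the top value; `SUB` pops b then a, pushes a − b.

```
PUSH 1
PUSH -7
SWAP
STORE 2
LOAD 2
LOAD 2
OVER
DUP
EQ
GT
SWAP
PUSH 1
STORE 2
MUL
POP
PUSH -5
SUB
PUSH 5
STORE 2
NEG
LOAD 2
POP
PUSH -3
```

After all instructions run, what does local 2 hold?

PUSH 1  : 1
PUSH -7 : 1 -7
SWAP    : -7 1
STORE 2 : -7
LOAD 2  : -7 1
LOAD 2  : -7 1 1
OVER    : -7 1 1 1
DUP     : -7 1 1 1 1
EQ      : -7 1 1 1
GT      : -7 1 0
SWAP    : -7 0 1
PUSH 1  : -7 0 1 1
STORE 2 : -7 0 1
MUL     : -7 0
POP     : -7
PUSH -5 : -7 -5
SUB     : -2
PUSH 5  : -2 5
STORE 2 : -2
NEG     : 2
LOAD 2  : 2 5
POP     : 2
PUSH -3 : 2 -3

5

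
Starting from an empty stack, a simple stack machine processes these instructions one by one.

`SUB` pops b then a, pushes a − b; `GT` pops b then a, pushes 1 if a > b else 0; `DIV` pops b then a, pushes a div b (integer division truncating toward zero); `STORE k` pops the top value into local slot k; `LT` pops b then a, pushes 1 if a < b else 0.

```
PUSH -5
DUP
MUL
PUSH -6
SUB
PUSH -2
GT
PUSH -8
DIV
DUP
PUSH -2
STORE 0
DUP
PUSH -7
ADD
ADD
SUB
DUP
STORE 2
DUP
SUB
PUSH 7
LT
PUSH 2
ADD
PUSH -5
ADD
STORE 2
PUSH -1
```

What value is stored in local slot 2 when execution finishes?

PUSH -5  [-5]
DUP      [-5, -5]
MUL      [25]
PUSH -6  [25, -6]
SUB      [31]
PUSH -2  [31, -2]
GT       [1]
PUSH -8  [1, -8]
DIV      [0]
DUP      [0, 0]
PUSH -2  [0, 0, -2]
STORE 0  [0, 0]
DUP      [0, 0, 0]
PUSH -7  [0, 0, 0, -7]
ADD      [0, 0, -7]
ADD      [0, -7]
SUB      [7]
DUP      [7, 7]
STORE 2  [7]
DUP      [7, 7]
SUB      [0]
PUSH 7   [0, 7]
LT       [1]
PUSH 2   [1, 2]
ADD      [3]
PUSH -5  [3, -5]
ADD      [-2]
STORE 2  []
PUSH -1  [-1]

-2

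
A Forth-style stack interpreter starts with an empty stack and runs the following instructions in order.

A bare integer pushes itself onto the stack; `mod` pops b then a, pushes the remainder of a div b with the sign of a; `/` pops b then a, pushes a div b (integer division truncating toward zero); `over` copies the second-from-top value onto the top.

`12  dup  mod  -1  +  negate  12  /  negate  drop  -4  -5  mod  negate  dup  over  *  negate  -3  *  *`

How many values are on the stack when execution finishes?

1

12     : 12
dup    : 12 12
mod    : 0
-1     : 0 -1
+      : -1
negate : 1
12     : 1 12
/      : 0
negate : 0
drop   : (empty)
-4     : -4
-5     : -4 -5
mod    : -4
negate : 4
dup    : 4 4
over   : 4 4 4
*      : 4 16
negate : 4 -16
-3     : 4 -16 -3
*      : 4 48
*      : 192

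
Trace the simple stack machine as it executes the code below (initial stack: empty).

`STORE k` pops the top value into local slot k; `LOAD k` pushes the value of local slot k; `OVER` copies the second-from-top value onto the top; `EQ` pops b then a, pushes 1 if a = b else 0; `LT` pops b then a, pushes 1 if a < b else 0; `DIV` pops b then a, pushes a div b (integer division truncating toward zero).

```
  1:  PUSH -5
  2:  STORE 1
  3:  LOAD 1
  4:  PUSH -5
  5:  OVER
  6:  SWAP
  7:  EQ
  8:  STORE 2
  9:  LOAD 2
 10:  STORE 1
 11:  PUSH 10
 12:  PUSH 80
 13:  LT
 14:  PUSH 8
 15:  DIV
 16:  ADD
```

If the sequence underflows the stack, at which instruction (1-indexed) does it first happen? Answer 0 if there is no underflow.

0

PUSH -5  -5
STORE 1  (empty)
LOAD 1   -5
PUSH -5  -5 -5
OVER     -5 -5 -5
SWAP     -5 -5 -5
EQ       -5 1
STORE 2  -5
LOAD 2   -5 1
STORE 1  -5
PUSH 10  -5 10
PUSH 80  -5 10 80
LT       -5 1
PUSH 8   -5 1 8
DIV      -5 0
ADD      -5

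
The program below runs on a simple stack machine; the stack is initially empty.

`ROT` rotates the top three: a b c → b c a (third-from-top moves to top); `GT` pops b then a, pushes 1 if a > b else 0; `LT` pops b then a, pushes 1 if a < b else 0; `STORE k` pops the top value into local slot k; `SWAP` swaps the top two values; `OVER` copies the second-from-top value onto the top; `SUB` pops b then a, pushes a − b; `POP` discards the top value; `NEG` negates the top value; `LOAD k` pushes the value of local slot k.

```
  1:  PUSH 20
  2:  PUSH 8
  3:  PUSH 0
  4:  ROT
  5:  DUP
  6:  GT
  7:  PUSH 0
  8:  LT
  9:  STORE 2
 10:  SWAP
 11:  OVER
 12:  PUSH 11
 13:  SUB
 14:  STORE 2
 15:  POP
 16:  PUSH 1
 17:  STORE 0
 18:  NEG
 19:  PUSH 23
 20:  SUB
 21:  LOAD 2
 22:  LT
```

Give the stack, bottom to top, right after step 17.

[0]

PUSH 20  [20]
PUSH 8   [20, 8]
PUSH 0   [20, 8, 0]
ROT      [8, 0, 20]
DUP      [8, 0, 20, 20]
GT       [8, 0, 0]
PUSH 0   [8, 0, 0, 0]
LT       [8, 0, 0]
STORE 2  [8, 0]
SWAP     [0, 8]
OVER     [0, 8, 0]
PUSH 11  [0, 8, 0, 11]
SUB      [0, 8, -11]
STORE 2  [0, 8]
POP      [0]
PUSH 1   [0, 1]
STORE 0  [0]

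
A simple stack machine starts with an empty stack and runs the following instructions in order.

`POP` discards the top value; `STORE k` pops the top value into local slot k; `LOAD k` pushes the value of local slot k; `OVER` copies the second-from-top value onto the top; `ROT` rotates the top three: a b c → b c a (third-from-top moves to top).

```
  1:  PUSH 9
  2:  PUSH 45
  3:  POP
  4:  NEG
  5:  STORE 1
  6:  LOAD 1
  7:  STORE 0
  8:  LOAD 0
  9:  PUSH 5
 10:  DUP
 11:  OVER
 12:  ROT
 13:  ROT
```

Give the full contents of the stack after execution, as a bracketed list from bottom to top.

PUSH 9   [9]
PUSH 45  [9, 45]
POP      [9]
NEG      [-9]
STORE 1  []
LOAD 1   [-9]
STORE 0  []
LOAD 0   [-9]
PUSH 5   [-9, 5]
DUP      [-9, 5, 5]
OVER     [-9, 5, 5, 5]
ROT      [-9, 5, 5, 5]
ROT      [-9, 5, 5, 5]

[-9, 5, 5, 5]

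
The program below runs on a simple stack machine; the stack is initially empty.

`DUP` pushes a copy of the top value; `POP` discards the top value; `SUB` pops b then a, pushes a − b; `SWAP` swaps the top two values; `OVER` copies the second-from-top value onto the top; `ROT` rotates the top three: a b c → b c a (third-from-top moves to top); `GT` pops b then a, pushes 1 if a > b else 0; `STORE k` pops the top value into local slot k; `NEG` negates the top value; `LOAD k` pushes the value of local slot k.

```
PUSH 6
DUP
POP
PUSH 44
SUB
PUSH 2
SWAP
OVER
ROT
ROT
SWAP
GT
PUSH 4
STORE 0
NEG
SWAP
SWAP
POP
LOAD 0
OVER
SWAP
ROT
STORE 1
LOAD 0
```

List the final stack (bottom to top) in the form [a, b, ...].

PUSH 6  -> 6
DUP     -> 6 6
POP     -> 6
PUSH 44 -> 6 44
SUB     -> -38
PUSH 2  -> -38 2
SWAP    -> 2 -38
OVER    -> 2 -38 2
ROT     -> -38 2 2
ROT     -> 2 2 -38
SWAP    -> 2 -38 2
GT      -> 2 0
PUSH 4  -> 2 0 4
STORE 0 -> 2 0
NEG     -> 2 0
SWAP    -> 0 2
SWAP    -> 2 0
POP     -> 2
LOAD 0  -> 2 4
OVER    -> 2 4 2
SWAP    -> 2 2 4
ROT     -> 2 4 2
STORE 1 -> 2 4
LOAD 0  -> 2 4 4

[2, 4, 4]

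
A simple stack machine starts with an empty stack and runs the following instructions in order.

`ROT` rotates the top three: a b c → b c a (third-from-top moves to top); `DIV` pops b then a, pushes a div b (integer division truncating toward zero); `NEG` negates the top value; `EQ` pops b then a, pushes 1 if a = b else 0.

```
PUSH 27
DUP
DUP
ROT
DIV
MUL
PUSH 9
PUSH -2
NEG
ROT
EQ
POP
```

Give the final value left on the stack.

9

PUSH 27 -> 27
DUP     -> 27 27
DUP     -> 27 27 27
ROT     -> 27 27 27
DIV     -> 27 1
MUL     -> 27
PUSH 9  -> 27 9
PUSH -2 -> 27 9 -2
NEG     -> 27 9 2
ROT     -> 9 2 27
EQ      -> 9 0
POP     -> 9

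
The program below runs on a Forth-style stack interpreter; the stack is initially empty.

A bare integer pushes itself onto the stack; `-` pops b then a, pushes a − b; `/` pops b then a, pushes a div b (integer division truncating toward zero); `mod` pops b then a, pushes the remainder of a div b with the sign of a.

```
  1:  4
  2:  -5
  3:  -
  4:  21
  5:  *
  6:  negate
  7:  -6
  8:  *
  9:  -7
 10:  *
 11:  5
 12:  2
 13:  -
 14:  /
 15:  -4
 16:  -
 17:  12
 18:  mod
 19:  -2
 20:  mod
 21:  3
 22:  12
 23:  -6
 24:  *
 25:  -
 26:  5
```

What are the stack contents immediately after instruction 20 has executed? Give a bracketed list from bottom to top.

[0]

4      -> 4
-5     -> 4 -5
-      -> 9
21     -> 9 21
*      -> 189
negate -> -189
-6     -> -189 -6
*      -> 1134
-7     -> 1134 -7
*      -> -7938
5      -> -7938 5
2      -> -7938 5 2
-      -> -7938 3
/      -> -2646
-4     -> -2646 -4
-      -> -2642
12     -> -2642 12
mod    -> -2
-2     -> -2 -2
mod    -> 0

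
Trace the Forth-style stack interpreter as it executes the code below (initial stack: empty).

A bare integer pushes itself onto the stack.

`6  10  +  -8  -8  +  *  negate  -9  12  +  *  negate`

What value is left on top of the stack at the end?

6      : 6
10     : 6 10
+      : 16
-8     : 16 -8
-8     : 16 -8 -8
+      : 16 -16
*      : -256
negate : 256
-9     : 256 -9
12     : 256 -9 12
+      : 256 3
*      : 768
negate : -768

-768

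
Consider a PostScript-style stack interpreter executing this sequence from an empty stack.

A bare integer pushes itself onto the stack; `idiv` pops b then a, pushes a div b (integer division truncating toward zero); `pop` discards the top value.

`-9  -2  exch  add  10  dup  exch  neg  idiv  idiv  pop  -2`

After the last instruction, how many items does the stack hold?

-9    [-9]
-2    [-9, -2]
exch  [-2, -9]
add   [-11]
10    [-11, 10]
dup   [-11, 10, 10]
exch  [-11, 10, 10]
neg   [-11, 10, -10]
idiv  [-11, -1]
idiv  [11]
pop   []
-2    [-2]

1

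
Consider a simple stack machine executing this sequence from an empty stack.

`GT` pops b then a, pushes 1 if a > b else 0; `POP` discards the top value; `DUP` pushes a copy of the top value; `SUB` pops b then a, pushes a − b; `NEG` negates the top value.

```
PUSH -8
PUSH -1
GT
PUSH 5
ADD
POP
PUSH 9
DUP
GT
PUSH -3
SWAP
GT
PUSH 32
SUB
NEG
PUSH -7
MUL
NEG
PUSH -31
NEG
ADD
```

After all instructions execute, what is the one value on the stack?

255

PUSH -8   [-8]
PUSH -1   [-8, -1]
GT        [0]
PUSH 5    [0, 5]
ADD       [5]
POP       []
PUSH 9    [9]
DUP       [9, 9]
GT        [0]
PUSH -3   [0, -3]
SWAP      [-3, 0]
GT        [0]
PUSH 32   [0, 32]
SUB       [-32]
NEG       [32]
PUSH -7   [32, -7]
MUL       [-224]
NEG       [224]
PUSH -31  [224, -31]
NEG       [224, 31]
ADD       [255]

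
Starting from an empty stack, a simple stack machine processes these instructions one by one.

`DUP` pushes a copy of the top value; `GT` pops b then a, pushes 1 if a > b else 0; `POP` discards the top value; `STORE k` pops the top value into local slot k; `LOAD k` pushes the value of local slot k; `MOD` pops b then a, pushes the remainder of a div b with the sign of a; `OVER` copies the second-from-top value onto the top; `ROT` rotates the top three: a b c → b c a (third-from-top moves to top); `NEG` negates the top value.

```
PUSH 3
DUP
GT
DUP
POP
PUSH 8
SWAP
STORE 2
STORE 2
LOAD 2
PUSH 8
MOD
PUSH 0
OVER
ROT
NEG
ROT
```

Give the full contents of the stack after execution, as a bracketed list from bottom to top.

[0, 0, 0]

PUSH 3  → [3]
DUP     → [3, 3]
GT      → [0]
DUP     → [0, 0]
POP     → [0]
PUSH 8  → [0, 8]
SWAP    → [8, 0]
STORE 2 → [8]
STORE 2 → []
LOAD 2  → [8]
PUSH 8  → [8, 8]
MOD     → [0]
PUSH 0  → [0, 0]
OVER    → [0, 0, 0]
ROT     → [0, 0, 0]
NEG     → [0, 0, 0]
ROT     → [0, 0, 0]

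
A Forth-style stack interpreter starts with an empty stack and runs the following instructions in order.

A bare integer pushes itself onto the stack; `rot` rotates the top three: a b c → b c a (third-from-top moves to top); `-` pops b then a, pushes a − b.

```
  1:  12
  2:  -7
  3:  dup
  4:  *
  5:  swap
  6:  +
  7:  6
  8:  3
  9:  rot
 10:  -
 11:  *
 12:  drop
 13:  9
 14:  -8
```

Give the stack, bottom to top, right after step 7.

12   : [12]
-7   : [12, -7]
dup  : [12, -7, -7]
*    : [12, 49]
swap : [49, 12]
+    : [61]
6    : [61, 6]

[61, 6]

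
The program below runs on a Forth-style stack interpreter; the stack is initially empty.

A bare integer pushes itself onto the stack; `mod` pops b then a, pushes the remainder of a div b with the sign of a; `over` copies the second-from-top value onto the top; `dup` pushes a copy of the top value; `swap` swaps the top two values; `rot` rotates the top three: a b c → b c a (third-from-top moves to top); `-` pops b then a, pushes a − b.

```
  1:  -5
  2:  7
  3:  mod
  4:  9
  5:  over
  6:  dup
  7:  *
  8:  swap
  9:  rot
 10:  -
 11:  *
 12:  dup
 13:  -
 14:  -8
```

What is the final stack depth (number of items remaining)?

2

-5   : [-5]
7    : [-5, 7]
mod  : [-5]
9    : [-5, 9]
over : [-5, 9, -5]
dup  : [-5, 9, -5, -5]
*    : [-5, 9, 25]
swap : [-5, 25, 9]
rot  : [25, 9, -5]
-    : [25, 14]
*    : [350]
dup  : [350, 350]
-    : [0]
-8   : [0, -8]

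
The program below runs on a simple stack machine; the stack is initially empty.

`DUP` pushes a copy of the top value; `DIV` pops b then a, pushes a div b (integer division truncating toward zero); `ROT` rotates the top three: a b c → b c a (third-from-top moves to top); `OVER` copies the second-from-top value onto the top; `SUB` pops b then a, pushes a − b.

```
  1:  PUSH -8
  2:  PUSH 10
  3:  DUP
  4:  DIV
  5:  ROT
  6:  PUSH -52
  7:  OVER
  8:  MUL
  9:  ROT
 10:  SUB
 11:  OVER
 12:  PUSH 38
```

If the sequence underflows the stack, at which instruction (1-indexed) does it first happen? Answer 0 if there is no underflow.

PUSH -8 -> -8
PUSH 10 -> -8 10
DUP     -> -8 10 10
DIV     -> -8 1
ROT  — needs 3 operands, stack has 2 → underflow

5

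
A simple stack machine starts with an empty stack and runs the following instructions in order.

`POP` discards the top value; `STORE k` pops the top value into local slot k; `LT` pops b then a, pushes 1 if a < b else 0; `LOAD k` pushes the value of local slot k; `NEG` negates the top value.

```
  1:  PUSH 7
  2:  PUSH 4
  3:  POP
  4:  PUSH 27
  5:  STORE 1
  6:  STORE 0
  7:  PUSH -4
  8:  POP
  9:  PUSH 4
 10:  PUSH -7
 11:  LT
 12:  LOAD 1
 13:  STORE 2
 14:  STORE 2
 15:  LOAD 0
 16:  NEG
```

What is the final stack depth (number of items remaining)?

1

PUSH 7   7
PUSH 4   7 4
POP      7
PUSH 27  7 27
STORE 1  7
STORE 0  (empty)
PUSH -4  -4
POP      (empty)
PUSH 4   4
PUSH -7  4 -7
LT       0
LOAD 1   0 27
STORE 2  0
STORE 2  (empty)
LOAD 0   7
NEG      -7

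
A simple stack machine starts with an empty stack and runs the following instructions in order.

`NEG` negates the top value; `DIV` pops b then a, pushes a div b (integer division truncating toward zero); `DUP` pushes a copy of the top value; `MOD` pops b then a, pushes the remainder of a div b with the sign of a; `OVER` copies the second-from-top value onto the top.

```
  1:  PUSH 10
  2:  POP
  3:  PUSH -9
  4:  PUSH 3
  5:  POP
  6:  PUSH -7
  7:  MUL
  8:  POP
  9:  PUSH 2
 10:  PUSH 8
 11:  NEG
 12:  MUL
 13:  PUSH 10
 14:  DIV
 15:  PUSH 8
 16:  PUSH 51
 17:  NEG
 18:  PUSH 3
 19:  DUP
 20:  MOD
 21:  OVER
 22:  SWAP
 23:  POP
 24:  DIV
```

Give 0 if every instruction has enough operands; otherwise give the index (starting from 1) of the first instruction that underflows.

PUSH 10 -> [10]
POP     -> []
PUSH -9 -> [-9]
PUSH 3  -> [-9, 3]
POP     -> [-9]
PUSH -7 -> [-9, -7]
MUL     -> [63]
POP     -> []
PUSH 2  -> [2]
PUSH 8  -> [2, 8]
NEG     -> [2, -8]
MUL     -> [-16]
PUSH 10 -> [-16, 10]
DIV     -> [-1]
PUSH 8  -> [-1, 8]
PUSH 51 -> [-1, 8, 51]
NEG     -> [-1, 8, -51]
PUSH 3  -> [-1, 8, -51, 3]
DUP     -> [-1, 8, -51, 3, 3]
MOD     -> [-1, 8, -51, 0]
OVER    -> [-1, 8, -51, 0, -51]
SWAP    -> [-1, 8, -51, -51, 0]
POP     -> [-1, 8, -51, -51]
DIV     -> [-1, 8, 1]

0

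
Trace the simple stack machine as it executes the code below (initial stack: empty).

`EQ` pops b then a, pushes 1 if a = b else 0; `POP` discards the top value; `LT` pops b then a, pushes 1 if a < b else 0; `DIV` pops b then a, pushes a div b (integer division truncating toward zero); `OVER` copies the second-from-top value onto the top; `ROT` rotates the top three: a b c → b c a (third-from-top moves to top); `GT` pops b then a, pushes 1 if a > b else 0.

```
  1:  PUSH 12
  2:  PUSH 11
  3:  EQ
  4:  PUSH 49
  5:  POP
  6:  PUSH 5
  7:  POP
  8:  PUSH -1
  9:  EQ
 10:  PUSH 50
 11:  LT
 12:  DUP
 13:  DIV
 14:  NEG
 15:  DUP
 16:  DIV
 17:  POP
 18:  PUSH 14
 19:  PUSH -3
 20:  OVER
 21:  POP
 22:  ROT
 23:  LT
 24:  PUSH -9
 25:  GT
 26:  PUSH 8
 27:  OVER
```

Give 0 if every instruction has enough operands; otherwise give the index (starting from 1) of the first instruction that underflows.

22

PUSH 12  [12]
PUSH 11  [12, 11]
EQ       [0]
PUSH 49  [0, 49]
POP      [0]
PUSH 5   [0, 5]
POP      [0]
PUSH -1  [0, -1]
EQ       [0]
PUSH 50  [0, 50]
LT       [1]
DUP      [1, 1]
DIV      [1]
NEG      [-1]
DUP      [-1, -1]
DIV      [1]
POP      []
PUSH 14  [14]
PUSH -3  [14, -3]
OVER     [14, -3, 14]
POP      [14, -3]
ROT  — needs 3 operands, stack has 2 → underflow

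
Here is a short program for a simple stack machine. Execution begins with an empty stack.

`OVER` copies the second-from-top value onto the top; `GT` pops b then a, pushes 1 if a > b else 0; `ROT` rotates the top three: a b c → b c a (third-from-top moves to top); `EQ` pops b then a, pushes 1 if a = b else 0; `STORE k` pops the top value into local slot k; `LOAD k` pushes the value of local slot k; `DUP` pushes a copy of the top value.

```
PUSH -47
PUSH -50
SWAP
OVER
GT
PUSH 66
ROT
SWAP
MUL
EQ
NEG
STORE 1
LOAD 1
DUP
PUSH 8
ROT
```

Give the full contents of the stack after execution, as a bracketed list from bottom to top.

PUSH -47  -47
PUSH -50  -47 -50
SWAP      -50 -47
OVER      -50 -47 -50
GT        -50 1
PUSH 66   -50 1 66
ROT       1 66 -50
SWAP      1 -50 66
MUL       1 -3300
EQ        0
NEG       0
STORE 1   (empty)
LOAD 1    0
DUP       0 0
PUSH 8    0 0 8
ROT       0 8 0

[0, 8, 0]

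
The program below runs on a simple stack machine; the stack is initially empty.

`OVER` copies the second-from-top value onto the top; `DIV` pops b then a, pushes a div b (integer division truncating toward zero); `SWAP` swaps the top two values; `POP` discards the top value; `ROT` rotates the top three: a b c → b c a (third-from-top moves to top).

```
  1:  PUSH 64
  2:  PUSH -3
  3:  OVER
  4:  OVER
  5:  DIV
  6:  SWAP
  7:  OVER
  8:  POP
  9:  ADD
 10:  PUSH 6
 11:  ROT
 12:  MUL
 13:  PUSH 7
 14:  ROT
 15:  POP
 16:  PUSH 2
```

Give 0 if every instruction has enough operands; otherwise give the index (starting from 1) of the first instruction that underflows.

0

PUSH 64 -> 64
PUSH -3 -> 64 -3
OVER    -> 64 -3 64
OVER    -> 64 -3 64 -3
DIV     -> 64 -3 -21
SWAP    -> 64 -21 -3
OVER    -> 64 -21 -3 -21
POP     -> 64 -21 -3
ADD     -> 64 -24
PUSH 6  -> 64 -24 6
ROT     -> -24 6 64
MUL     -> -24 384
PUSH 7  -> -24 384 7
ROT     -> 384 7 -24
POP     -> 384 7
PUSH 2  -> 384 7 2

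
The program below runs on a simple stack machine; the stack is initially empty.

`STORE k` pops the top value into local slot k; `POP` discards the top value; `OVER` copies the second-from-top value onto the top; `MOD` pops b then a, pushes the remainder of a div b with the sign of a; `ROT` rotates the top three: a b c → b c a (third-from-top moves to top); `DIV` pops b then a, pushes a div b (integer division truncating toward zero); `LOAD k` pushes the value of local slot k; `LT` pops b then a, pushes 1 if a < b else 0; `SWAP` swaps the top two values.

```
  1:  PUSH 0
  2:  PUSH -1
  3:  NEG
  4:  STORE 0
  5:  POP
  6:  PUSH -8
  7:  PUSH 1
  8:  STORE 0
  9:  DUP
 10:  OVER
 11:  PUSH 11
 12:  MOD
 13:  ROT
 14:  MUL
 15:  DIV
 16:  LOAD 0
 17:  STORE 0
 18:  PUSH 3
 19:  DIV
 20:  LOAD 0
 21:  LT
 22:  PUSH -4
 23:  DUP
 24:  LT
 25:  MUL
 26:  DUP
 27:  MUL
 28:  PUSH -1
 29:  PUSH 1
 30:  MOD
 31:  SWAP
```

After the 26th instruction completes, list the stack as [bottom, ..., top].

PUSH 0  -> [0]
PUSH -1 -> [0, -1]
NEG     -> [0, 1]
STORE 0 -> [0]
POP     -> []
PUSH -8 -> [-8]
PUSH 1  -> [-8, 1]
STORE 0 -> [-8]
DUP     -> [-8, -8]
OVER    -> [-8, -8, -8]
PUSH 11 -> [-8, -8, -8, 11]
MOD     -> [-8, -8, -8]
ROT     -> [-8, -8, -8]
MUL     -> [-8, 64]
DIV     -> [0]
LOAD 0  -> [0, 1]
STORE 0 -> [0]
PUSH 3  -> [0, 3]
DIV     -> [0]
LOAD 0  -> [0, 1]
LT      -> [1]
PUSH -4 -> [1, -4]
DUP     -> [1, -4, -4]
LT      -> [1, 0]
MUL     -> [0]
DUP     -> [0, 0]

[0, 0]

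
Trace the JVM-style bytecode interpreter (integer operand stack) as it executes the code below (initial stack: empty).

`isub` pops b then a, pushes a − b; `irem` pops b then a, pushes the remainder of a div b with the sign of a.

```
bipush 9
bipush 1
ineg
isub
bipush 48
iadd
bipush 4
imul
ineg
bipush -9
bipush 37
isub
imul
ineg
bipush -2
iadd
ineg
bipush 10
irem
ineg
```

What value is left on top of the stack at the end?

bipush 9  : [9]
bipush 1  : [9, 1]
ineg      : [9, -1]
isub      : [10]
bipush 48 : [10, 48]
iadd      : [58]
bipush 4  : [58, 4]
imul      : [232]
ineg      : [-232]
bipush -9 : [-232, -9]
bipush 37 : [-232, -9, 37]
isub      : [-232, -46]
imul      : [10672]
ineg      : [-10672]
bipush -2 : [-10672, -2]
iadd      : [-10674]
ineg      : [10674]
bipush 10 : [10674, 10]
irem      : [4]
ineg      : [-4]

-4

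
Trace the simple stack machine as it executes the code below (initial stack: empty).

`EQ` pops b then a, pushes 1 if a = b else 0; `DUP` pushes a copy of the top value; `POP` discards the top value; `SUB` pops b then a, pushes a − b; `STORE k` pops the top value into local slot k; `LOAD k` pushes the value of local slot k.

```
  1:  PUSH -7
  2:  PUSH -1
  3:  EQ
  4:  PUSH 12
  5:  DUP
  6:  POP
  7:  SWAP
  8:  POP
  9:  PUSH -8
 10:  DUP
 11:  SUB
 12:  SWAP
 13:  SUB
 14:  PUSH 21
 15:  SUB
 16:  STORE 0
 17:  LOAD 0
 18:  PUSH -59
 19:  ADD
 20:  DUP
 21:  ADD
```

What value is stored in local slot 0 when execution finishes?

-33

PUSH -7  -> -7
PUSH -1  -> -7 -1
EQ       -> 0
PUSH 12  -> 0 12
DUP      -> 0 12 12
POP      -> 0 12
SWAP     -> 12 0
POP      -> 12
PUSH -8  -> 12 -8
DUP      -> 12 -8 -8
SUB      -> 12 0
SWAP     -> 0 12
SUB      -> -12
PUSH 21  -> -12 21
SUB      -> -33
STORE 0  -> (empty)
LOAD 0   -> -33
PUSH -59 -> -33 -59
ADD      -> -92
DUP      -> -92 -92
ADD      -> -184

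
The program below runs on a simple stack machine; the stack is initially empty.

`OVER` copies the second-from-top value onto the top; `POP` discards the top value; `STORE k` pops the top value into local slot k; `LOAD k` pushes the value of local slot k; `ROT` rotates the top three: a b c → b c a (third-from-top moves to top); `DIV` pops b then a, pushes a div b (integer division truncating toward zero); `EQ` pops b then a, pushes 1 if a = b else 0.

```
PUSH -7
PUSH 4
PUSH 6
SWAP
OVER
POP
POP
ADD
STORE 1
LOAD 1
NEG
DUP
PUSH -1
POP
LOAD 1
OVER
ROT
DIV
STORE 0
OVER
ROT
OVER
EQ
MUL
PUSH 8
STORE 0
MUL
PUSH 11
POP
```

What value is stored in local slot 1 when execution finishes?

PUSH -7 → [-7]
PUSH 4  → [-7, 4]
PUSH 6  → [-7, 4, 6]
SWAP    → [-7, 6, 4]
OVER    → [-7, 6, 4, 6]
POP     → [-7, 6, 4]
POP     → [-7, 6]
ADD     → [-1]
STORE 1 → []
LOAD 1  → [-1]
NEG     → [1]
DUP     → [1, 1]
PUSH -1 → [1, 1, -1]
POP     → [1, 1]
LOAD 1  → [1, 1, -1]
OVER    → [1, 1, -1, 1]
ROT     → [1, -1, 1, 1]
DIV     → [1, -1, 1]
STORE 0 → [1, -1]
OVER    → [1, -1, 1]
ROT     → [-1, 1, 1]
OVER    → [-1, 1, 1, 1]
EQ      → [-1, 1, 1]
MUL     → [-1, 1]
PUSH 8  → [-1, 1, 8]
STORE 0 → [-1, 1]
MUL     → [-1]
PUSH 11 → [-1, 11]
POP     → [-1]

-1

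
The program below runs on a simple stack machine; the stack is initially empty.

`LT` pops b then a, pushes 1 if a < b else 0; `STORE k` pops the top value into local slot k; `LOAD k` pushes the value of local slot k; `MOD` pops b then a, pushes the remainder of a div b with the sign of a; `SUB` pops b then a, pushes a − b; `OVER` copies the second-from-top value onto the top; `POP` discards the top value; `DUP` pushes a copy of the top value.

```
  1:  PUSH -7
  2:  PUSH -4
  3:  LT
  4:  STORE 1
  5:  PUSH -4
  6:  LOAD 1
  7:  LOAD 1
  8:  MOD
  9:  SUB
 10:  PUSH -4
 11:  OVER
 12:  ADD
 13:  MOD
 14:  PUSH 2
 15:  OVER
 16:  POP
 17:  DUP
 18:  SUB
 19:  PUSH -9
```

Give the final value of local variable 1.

1

PUSH -7 -> [-7]
PUSH -4 -> [-7, -4]
LT      -> [1]
STORE 1 -> []
PUSH -4 -> [-4]
LOAD 1  -> [-4, 1]
LOAD 1  -> [-4, 1, 1]
MOD     -> [-4, 0]
SUB     -> [-4]
PUSH -4 -> [-4, -4]
OVER    -> [-4, -4, -4]
ADD     -> [-4, -8]
MOD     -> [-4]
PUSH 2  -> [-4, 2]
OVER    -> [-4, 2, -4]
POP     -> [-4, 2]
DUP     -> [-4, 2, 2]
SUB     -> [-4, 0]
PUSH -9 -> [-4, 0, -9]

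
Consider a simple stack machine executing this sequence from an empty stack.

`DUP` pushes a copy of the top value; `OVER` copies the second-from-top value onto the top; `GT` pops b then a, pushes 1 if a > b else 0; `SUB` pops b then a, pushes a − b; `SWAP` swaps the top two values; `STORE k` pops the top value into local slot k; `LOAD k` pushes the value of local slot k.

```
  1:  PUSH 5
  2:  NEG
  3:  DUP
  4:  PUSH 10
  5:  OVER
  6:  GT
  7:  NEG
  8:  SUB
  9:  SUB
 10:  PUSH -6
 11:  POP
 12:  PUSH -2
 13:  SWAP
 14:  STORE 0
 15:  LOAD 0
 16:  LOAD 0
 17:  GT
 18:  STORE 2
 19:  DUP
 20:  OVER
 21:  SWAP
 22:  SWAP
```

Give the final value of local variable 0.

-1

PUSH 5   5
NEG      -5
DUP      -5 -5
PUSH 10  -5 -5 10
OVER     -5 -5 10 -5
GT       -5 -5 1
NEG      -5 -5 -1
SUB      -5 -4
SUB      -1
PUSH -6  -1 -6
POP      -1
PUSH -2  -1 -2
SWAP     -2 -1
STORE 0  -2
LOAD 0   -2 -1
LOAD 0   -2 -1 -1
GT       -2 0
STORE 2  -2
DUP      -2 -2
OVER     -2 -2 -2
SWAP     -2 -2 -2
SWAP     -2 -2 -2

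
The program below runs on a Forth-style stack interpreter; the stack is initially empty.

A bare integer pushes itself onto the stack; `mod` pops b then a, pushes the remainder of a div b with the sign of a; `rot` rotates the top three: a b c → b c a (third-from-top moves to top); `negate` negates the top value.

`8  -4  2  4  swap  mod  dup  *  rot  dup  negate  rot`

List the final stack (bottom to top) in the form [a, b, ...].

[-4, 8, -8, 0]

8      : [8]
-4     : [8, -4]
2      : [8, -4, 2]
4      : [8, -4, 2, 4]
swap   : [8, -4, 4, 2]
mod    : [8, -4, 0]
dup    : [8, -4, 0, 0]
*      : [8, -4, 0]
rot    : [-4, 0, 8]
dup    : [-4, 0, 8, 8]
negate : [-4, 0, 8, -8]
rot    : [-4, 8, -8, 0]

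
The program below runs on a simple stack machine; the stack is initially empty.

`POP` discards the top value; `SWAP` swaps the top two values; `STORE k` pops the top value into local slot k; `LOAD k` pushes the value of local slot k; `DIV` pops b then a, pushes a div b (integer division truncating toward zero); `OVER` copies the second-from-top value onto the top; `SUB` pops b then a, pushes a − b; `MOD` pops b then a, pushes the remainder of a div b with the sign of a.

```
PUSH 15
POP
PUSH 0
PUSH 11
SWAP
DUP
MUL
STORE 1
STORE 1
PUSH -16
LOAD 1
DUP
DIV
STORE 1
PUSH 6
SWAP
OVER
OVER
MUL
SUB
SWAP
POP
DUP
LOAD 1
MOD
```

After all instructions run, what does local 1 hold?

1

PUSH 15  → [15]
POP      → []
PUSH 0   → [0]
PUSH 11  → [0, 11]
SWAP     → [11, 0]
DUP      → [11, 0, 0]
MUL      → [11, 0]
STORE 1  → [11]
STORE 1  → []
PUSH -16 → [-16]
LOAD 1   → [-16, 11]
DUP      → [-16, 11, 11]
DIV      → [-16, 1]
STORE 1  → [-16]
PUSH 6   → [-16, 6]
SWAP     → [6, -16]
OVER     → [6, -16, 6]
OVER     → [6, -16, 6, -16]
MUL      → [6, -16, -96]
SUB      → [6, 80]
SWAP     → [80, 6]
POP      → [80]
DUP      → [80, 80]
LOAD 1   → [80, 80, 1]
MOD      → [80, 0]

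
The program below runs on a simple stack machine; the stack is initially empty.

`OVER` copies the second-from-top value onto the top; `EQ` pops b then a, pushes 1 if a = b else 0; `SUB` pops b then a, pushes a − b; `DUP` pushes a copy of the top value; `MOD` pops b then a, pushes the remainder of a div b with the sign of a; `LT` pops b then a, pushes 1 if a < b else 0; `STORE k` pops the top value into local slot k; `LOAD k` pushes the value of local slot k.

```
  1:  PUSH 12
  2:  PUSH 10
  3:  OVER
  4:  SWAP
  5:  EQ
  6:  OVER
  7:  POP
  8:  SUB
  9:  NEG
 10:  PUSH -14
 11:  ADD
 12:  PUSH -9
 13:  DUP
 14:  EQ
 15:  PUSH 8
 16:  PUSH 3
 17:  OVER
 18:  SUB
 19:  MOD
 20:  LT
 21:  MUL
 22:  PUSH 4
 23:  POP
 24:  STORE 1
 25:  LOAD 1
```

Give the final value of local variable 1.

PUSH 12  -> 12
PUSH 10  -> 12 10
OVER     -> 12 10 12
SWAP     -> 12 12 10
EQ       -> 12 0
OVER     -> 12 0 12
POP      -> 12 0
SUB      -> 12
NEG      -> -12
PUSH -14 -> -12 -14
ADD      -> -26
PUSH -9  -> -26 -9
DUP      -> -26 -9 -9
EQ       -> -26 1
PUSH 8   -> -26 1 8
PUSH 3   -> -26 1 8 3
OVER     -> -26 1 8 3 8
SUB      -> -26 1 8 -5
MOD      -> -26 1 3
LT       -> -26 1
MUL      -> -26
PUSH 4   -> -26 4
POP      -> -26
STORE 1  -> (empty)
LOAD 1   -> -26

-26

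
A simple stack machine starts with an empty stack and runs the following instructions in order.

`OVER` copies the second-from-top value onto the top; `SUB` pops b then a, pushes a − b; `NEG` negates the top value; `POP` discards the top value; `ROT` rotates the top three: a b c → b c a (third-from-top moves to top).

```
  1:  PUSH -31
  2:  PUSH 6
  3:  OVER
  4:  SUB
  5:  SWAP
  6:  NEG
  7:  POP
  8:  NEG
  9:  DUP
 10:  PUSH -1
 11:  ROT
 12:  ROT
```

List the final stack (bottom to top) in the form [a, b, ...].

PUSH -31 : -31
PUSH 6   : -31 6
OVER     : -31 6 -31
SUB      : -31 37
SWAP     : 37 -31
NEG      : 37 31
POP      : 37
NEG      : -37
DUP      : -37 -37
PUSH -1  : -37 -37 -1
ROT      : -37 -1 -37
ROT      : -1 -37 -37

[-1, -37, -37]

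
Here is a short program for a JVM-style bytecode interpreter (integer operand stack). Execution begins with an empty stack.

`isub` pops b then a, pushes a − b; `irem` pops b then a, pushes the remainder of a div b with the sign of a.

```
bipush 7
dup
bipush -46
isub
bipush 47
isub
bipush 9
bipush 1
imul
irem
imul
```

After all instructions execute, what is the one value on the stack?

bipush 7   : 7
dup        : 7 7
bipush -46 : 7 7 -46
isub       : 7 53
bipush 47  : 7 53 47
isub       : 7 6
bipush 9   : 7 6 9
bipush 1   : 7 6 9 1
imul       : 7 6 9
irem       : 7 6
imul       : 42

42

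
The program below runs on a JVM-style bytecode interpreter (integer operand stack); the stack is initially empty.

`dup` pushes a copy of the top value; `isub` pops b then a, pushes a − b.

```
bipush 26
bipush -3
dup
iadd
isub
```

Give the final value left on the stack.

bipush 26 -> [26]
bipush -3 -> [26, -3]
dup       -> [26, -3, -3]
iadd      -> [26, -6]
isub      -> [32]

32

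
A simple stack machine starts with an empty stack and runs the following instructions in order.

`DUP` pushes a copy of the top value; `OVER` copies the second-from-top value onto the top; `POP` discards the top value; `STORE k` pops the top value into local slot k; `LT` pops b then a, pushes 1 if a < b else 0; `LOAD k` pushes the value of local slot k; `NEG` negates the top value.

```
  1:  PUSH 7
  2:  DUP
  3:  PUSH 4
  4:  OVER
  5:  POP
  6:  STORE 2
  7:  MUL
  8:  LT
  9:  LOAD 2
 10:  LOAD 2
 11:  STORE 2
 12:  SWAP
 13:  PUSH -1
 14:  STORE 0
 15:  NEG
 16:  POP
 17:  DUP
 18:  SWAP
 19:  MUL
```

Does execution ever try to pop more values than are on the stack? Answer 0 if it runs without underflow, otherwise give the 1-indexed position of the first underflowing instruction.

PUSH 7  : 7
DUP     : 7 7
PUSH 4  : 7 7 4
OVER    : 7 7 4 7
POP     : 7 7 4
STORE 2 : 7 7
MUL     : 49
LT  — needs 2 operands, stack has 1 → underflow

8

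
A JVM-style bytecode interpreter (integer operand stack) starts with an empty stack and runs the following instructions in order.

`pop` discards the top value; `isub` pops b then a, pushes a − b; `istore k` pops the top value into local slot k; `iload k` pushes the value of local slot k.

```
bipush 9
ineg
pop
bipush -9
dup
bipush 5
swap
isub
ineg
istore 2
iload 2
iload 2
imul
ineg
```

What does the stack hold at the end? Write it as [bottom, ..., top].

bipush 9  -> [9]
ineg      -> [-9]
pop       -> []
bipush -9 -> [-9]
dup       -> [-9, -9]
bipush 5  -> [-9, -9, 5]
swap      -> [-9, 5, -9]
isub      -> [-9, 14]
ineg      -> [-9, -14]
istore 2  -> [-9]
iload 2   -> [-9, -14]
iload 2   -> [-9, -14, -14]
imul      -> [-9, 196]
ineg      -> [-9, -196]

[-9, -196]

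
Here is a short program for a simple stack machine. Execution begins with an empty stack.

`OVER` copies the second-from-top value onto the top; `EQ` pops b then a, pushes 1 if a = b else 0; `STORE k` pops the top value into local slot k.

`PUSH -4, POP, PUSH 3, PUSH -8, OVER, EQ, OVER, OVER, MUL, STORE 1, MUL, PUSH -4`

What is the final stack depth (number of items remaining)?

2

PUSH -4 -> [-4]
POP     -> []
PUSH 3  -> [3]
PUSH -8 -> [3, -8]
OVER    -> [3, -8, 3]
EQ      -> [3, 0]
OVER    -> [3, 0, 3]
OVER    -> [3, 0, 3, 0]
MUL     -> [3, 0, 0]
STORE 1 -> [3, 0]
MUL     -> [0]
PUSH -4 -> [0, -4]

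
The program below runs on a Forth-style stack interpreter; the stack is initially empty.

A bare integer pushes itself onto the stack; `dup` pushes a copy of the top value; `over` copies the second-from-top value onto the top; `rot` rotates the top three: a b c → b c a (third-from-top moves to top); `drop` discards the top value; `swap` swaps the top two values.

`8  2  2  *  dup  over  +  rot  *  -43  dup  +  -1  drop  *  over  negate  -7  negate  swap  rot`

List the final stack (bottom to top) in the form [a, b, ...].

[4, 7, -4, -5504]

8      → [8]
2      → [8, 2]
2      → [8, 2, 2]
*      → [8, 4]
dup    → [8, 4, 4]
over   → [8, 4, 4, 4]
+      → [8, 4, 8]
rot    → [4, 8, 8]
*      → [4, 64]
-43    → [4, 64, -43]
dup    → [4, 64, -43, -43]
+      → [4, 64, -86]
-1     → [4, 64, -86, -1]
drop   → [4, 64, -86]
*      → [4, -5504]
over   → [4, -5504, 4]
negate → [4, -5504, -4]
-7     → [4, -5504, -4, -7]
negate → [4, -5504, -4, 7]
swap   → [4, -5504, 7, -4]
rot    → [4, 7, -4, -5504]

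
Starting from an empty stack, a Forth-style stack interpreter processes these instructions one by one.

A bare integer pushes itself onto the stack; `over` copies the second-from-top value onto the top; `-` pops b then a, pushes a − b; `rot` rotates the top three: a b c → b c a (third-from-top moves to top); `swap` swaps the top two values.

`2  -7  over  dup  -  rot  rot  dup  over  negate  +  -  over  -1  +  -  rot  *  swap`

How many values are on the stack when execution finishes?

2

2       [2]
-7      [2, -7]
over    [2, -7, 2]
dup     [2, -7, 2, 2]
-       [2, -7, 0]
rot     [-7, 0, 2]
rot     [0, 2, -7]
dup     [0, 2, -7, -7]
over    [0, 2, -7, -7, -7]
negate  [0, 2, -7, -7, 7]
+       [0, 2, -7, 0]
-       [0, 2, -7]
over    [0, 2, -7, 2]
-1      [0, 2, -7, 2, -1]
+       [0, 2, -7, 1]
-       [0, 2, -8]
rot     [2, -8, 0]
*       [2, 0]
swap    [0, 2]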